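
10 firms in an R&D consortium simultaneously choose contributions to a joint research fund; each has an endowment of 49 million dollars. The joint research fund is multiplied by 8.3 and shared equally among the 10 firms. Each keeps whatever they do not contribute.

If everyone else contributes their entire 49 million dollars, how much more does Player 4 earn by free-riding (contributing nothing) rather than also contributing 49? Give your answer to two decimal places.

8.33 million dollars

Switching from a contribution of 49 to 0 lets Player 4 keep an extra 49 million dollars, but lowers the joint research fund by 49, which costs Player 4 their own share of that drop: 8.3/10 × 49 = 40.67.
Net gain = 49 − 40.67 = 8.33. The private return per contributed unit (0.8300) is below 1, so free-riding is indeed the best response regardless of what the others do.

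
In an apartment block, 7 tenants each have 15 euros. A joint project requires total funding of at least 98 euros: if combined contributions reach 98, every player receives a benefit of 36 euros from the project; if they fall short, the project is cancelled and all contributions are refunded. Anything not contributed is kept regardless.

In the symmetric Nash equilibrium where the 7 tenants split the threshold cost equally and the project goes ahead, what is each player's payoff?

37 euros

Equal share of the threshold: 98/7 = 14.
At this profile no one gains by cutting their contribution: any cut drops the total below 98, the project is cancelled, contributions are refunded, and the deviator ends with 15, which is less than 15 − 14 + 36 = 37. Contributing more than 14 just wastes the excess. So contributing exactly 14 is a best response.
Each player's payoff: 15 − 14 + 36 = 37.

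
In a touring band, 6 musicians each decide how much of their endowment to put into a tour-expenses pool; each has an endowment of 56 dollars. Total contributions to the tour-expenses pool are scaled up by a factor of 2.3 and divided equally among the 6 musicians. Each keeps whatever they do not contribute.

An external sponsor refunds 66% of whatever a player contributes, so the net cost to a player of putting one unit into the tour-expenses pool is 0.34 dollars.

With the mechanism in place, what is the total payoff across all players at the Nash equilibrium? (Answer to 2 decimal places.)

994.56 dollars

Under the mechanism each unit contributed yields (2.3/6) / 0.34 = 1.1275 back to its contributor per unit of net cost, which exceeds 1, making full contribution the dominant choice for everyone.
At the Nash equilibrium everyone contributes 56. Group total payoff = 6 × (56 × 0.66 + 2.3 × 56) = 994.56.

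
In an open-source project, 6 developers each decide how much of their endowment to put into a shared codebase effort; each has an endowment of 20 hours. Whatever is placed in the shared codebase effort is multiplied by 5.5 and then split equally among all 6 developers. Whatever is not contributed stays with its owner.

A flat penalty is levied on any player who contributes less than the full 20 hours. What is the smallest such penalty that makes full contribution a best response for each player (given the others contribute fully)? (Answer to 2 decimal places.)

1.67 hours

Given the others contribute fully, the best deviation is to contribute 0 (any partial contribution still incurs the fine and gives up units whose private return 0.9167 is below 1).
Deviating from 20 to 0 saves 20 hours but forfeits the deviator's share of the drop in the shared codebase effort: 5.5/6 × 20 = 18.33.
So the deviation gain is 20 − 18.33 = 1.67, and the fine must be at least 1.67 hours to wipe it out.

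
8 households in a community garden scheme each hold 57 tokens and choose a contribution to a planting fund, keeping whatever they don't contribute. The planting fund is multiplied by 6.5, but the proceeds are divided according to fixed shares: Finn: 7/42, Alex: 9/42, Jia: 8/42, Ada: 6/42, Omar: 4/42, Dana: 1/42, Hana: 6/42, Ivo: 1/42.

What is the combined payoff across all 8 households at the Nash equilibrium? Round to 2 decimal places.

For player j, contributing a unit is worthwhile iff 6.5 × (j's share) ≥ 1, i.e. iff j's share is at least 0.1538.
Finn, Alex and Jia clear that bar, contributing 57 each; the remaining 5 contribute 0. Total contributed: 171.
The planting fund pays out 6.5 × 171 = 1111.50 in total (split across the unequal shares, but the aggregate is all that matters for the group sum).
The 5 free-riders keep 57 each, adding 285. Group total = 285 + 1111.50 = 1396.50.

1396.50 tokens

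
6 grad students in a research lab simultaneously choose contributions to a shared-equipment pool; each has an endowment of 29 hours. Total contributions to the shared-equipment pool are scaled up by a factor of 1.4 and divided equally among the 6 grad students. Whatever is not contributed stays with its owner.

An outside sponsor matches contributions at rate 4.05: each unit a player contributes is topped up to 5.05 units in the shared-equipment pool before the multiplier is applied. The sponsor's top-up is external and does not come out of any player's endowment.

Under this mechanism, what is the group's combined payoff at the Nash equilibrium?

1230.18 hours

The effective private return per unit is now 1.4 × 5.05 / 6 = 1.1783 > 1, so every player's dominant strategy flips to full contribution.
So the Nash equilibrium is full contribution by all 6; the group earns 1.4 × 5.05 × 174 = 1230.18.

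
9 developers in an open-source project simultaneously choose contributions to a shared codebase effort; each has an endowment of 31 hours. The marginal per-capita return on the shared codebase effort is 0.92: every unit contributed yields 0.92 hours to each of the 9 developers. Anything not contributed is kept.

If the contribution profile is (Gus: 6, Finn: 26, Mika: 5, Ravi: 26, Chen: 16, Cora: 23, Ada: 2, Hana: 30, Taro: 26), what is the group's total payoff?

1443.80 hours

Total contributed: 6 + 26 + 5 + 26 + 16 + 23 + 2 + 30 + 26 = 160; total kept: 9 × 31 − 160 = 119.
The shared codebase effort pays out 0.92 × 9 × 160 = 1324.80 in aggregate.
Group total = 119 + 1324.80 = 1443.80.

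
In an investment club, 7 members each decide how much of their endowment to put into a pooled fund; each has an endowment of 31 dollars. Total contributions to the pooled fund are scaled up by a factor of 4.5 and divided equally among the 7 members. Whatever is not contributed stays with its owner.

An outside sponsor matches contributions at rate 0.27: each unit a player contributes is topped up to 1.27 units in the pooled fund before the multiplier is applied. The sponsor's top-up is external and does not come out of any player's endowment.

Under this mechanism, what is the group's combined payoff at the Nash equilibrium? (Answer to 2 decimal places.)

217.00 dollars

With the mechanism, a contributed unit returns 4.5 × 1.27 / 7 = 0.8164 per unit of net cost — still below 1 — so contributing 0 remains dominant for every player.
Everyone keeps their endowment and the group total is 7 × 31 = 217.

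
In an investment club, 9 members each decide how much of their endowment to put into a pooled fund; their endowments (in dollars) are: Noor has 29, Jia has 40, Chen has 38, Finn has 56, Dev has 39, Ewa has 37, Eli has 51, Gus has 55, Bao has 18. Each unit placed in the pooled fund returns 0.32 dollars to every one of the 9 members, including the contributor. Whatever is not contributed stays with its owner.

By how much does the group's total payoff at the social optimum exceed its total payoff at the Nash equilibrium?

The private return per contributed unit is 0.32 < 1 for everyone, so the Nash equilibrium is zero contribution and the group total is Σ E_j = 29 + 40 + 38 + 56 + 39 + 37 + 51 + 55 + 18 = 363.
Each contributed unit returns 2.880 to the group, so the social optimum is full contribution by everyone: group total = 2.880 × 363 = 1045.44.
Efficiency loss = (2.880 − 1) × 363 = 682.44.

682.44 dollars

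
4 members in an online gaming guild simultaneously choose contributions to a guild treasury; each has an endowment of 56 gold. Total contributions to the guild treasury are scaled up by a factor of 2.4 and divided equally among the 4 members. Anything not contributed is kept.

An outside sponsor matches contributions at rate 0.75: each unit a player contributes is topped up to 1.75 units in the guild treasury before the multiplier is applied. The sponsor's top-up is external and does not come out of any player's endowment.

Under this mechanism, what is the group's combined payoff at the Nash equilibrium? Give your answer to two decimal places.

With the mechanism, a contributed unit returns 2.4 × 1.75 / 4 = 1.0500 per unit of net cost to the contributor — now above 1 — so contributing fully is weakly dominant for every player.
At the Nash equilibrium everyone contributes 56. Group total payoff = 2.4 × 1.75 × 224 = 940.80.

940.80 gold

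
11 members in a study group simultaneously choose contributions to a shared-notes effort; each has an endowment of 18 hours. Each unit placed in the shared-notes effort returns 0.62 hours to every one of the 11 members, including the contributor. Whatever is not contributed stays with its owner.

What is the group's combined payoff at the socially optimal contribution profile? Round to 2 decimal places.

1350.36 hours

Each contributed unit returns 6.820 to the group as a whole (0.62 to each of 11 players), which exceeds 1, so the social optimum is full contribution: group total = 6.820 × 198 = 1350.36.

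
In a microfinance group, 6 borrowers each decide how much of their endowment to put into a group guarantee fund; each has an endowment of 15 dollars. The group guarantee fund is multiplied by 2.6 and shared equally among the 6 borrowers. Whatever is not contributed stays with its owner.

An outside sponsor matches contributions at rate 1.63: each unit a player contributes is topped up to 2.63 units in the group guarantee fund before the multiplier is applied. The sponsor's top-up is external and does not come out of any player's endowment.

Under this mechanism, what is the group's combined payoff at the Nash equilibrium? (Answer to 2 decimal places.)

Under the mechanism each unit contributed yields 2.6 × 2.63 / 6 = 1.1397 back to its contributor per unit of net cost, which exceeds 1, making full contribution the dominant choice for everyone.
At the Nash equilibrium everyone contributes 15. Group total payoff = 2.6 × 2.63 × 90 = 615.42.

615.42 dollars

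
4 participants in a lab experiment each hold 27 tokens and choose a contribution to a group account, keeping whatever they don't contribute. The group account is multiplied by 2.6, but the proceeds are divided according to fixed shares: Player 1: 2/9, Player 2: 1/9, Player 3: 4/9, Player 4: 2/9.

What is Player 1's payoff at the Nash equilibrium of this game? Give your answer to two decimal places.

Player j's private return per contributed unit is 2.6 × (j's share). Contributing is weakly dominant for j when that share is at least 1/2.6 = 0.3846, and contributing 0 is dominant otherwise.
Only Player 3 (4/9) clears that bar, contributing 27; the remaining 3 contribute 0. Total contributed: 27.
Player 1 keeps 27 and receives 2.6 × 27 × 2/9 = 15.60 from the group account, for a payoff of 42.60.

42.60 tokens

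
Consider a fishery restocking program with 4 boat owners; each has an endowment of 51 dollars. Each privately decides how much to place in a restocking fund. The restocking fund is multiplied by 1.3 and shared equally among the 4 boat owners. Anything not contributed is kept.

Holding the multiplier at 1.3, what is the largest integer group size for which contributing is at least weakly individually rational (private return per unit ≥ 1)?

Private return per unit is 1.3/(group size), which is ≥ 1 whenever the group size is ≤ 1.3.
The largest such integer is 1.

1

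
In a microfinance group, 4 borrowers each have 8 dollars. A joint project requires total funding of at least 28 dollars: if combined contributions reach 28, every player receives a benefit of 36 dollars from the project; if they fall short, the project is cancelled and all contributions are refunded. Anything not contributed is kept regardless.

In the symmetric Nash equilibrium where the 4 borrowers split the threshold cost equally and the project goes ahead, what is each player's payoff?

Equal share of the threshold: 28/4 = 7.
At this profile no one gains by cutting their contribution: any cut drops the total below 28, the project is cancelled, contributions are refunded, and the deviator ends with 8, which is less than 8 − 7 + 36 = 37. Contributing more than 7 just wastes the excess. So contributing exactly 7 is a best response.
Each player's payoff: 8 − 7 + 36 = 37.

37 dollars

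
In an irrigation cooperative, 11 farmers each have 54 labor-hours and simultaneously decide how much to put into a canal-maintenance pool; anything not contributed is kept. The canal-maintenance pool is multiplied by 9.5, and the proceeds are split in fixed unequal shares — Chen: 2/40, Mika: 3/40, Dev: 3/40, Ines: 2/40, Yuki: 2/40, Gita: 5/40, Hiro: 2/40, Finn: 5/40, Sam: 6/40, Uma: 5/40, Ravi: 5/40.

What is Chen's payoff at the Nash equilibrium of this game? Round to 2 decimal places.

For player j, contributing a unit is worthwhile iff 9.5 × (j's share) ≥ 1, i.e. iff j's share is at least 0.1053.
Gita, Finn, Sam, Uma and Ravi are above the threshold, contributing 54 each; the remaining 6 contribute 0. Total contributed: 270.
Chen keeps 54 and receives 9.5 × 270 × 2/40 = 128.25 from the canal-maintenance pool, for a payoff of 182.25.

182.25 labor-hours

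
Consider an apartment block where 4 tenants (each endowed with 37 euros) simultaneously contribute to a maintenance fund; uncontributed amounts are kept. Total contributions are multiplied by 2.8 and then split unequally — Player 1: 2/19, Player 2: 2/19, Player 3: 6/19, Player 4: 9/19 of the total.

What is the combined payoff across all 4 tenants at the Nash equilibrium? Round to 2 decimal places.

A player with share s gets back 2.8·s per unit contributed, so full contribution is dominant for anyone with s > 1/2.8 = 0.3571 and zero contribution is dominant for anyone below.
Only Player 4 (9/19) clears that bar, contributing 37; the remaining 3 contribute 0. Total contributed: 37.
The maintenance fund pays out 2.8 × 37 = 103.60 in total (split across the unequal shares, but the aggregate is all that matters for the group sum).
The 3 free-riders keep 37 each, adding 111. Group total = 111 + 103.60 = 214.60.

214.60 euros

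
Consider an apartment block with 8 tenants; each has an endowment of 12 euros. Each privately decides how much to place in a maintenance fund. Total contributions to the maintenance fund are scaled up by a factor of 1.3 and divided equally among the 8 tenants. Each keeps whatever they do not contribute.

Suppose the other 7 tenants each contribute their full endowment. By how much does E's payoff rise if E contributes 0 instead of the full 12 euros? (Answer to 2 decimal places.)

10.05 euros

Switching from a contribution of 12 to 0 lets E keep an extra 12 euros, but lowers the maintenance fund by 12, which costs E their own share of that drop: 1.3/8 × 12 = 1.95.
Net gain = 12 − 1.95 = 10.05. The private return per contributed unit (0.1625) is below 1, so free-riding is indeed the best response regardless of what the others do.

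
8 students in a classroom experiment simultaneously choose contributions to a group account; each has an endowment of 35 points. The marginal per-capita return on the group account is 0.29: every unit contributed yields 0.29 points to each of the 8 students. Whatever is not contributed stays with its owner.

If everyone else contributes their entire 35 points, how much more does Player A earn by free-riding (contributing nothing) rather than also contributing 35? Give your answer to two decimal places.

Switching from a contribution of 35 to 0 lets Player A keep an extra 35 points, but lowers the group account by 35, which costs Player A their own share of that drop: 0.29 × 35 = 10.15.
Net gain = 35 − 10.15 = 24.85. The private return per contributed unit (0.29) is below 1, so free-riding is indeed the best response regardless of what the others do.

24.85 points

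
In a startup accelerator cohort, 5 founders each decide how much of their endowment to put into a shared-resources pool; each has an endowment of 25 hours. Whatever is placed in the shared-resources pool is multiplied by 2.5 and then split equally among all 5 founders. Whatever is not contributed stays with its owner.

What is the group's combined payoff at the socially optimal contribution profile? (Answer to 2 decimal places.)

Each contributed unit returns 2.500 to the group as a whole (0.5000 to each of 5 players), which exceeds 1, so the social optimum is full contribution: group total = 2.500 × 125 = 312.50.

312.50 hours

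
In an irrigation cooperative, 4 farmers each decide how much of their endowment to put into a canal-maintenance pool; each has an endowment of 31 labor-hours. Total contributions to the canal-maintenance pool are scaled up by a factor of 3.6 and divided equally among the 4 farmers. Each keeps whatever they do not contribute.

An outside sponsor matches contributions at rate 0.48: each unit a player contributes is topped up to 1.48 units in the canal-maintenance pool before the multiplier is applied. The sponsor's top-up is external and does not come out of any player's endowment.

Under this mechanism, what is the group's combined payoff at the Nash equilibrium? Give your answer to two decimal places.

The effective private return per unit is now 3.6 × 1.48 / 4 = 1.3320 > 1, so every player's dominant strategy flips to full contribution.
At the Nash equilibrium everyone contributes 31. Group total payoff = 3.6 × 1.48 × 124 = 660.67.

660.67 labor-hours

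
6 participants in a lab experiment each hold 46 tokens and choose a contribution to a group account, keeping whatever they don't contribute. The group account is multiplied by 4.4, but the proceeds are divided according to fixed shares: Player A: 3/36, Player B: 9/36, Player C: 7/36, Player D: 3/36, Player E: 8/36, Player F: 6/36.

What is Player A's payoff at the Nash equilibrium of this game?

62.87 tokens

Each unit j contributes comes back to j as 4.4 × (j's share), so j prefers to contribute only if that share exceeds 1/4.4 = 0.2273; otherwise keeping the unit dominates.
Player B alone (share 9/36) is above the threshold, contributing 46; the remaining 5 contribute 0. Total contributed: 46.
Player A keeps 46 and receives 4.4 × 46 × 3/36 = 16.87 from the group account, for a payoff of 62.87.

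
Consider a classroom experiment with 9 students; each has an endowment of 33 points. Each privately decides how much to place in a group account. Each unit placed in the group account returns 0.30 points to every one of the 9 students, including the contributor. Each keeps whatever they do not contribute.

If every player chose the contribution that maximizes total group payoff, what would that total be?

801.90 points

Each contributed unit returns 2.700 to the group as a whole (0.30 to each of 9 players), which exceeds 1, so the social optimum is full contribution: group total = 2.700 × 297 = 801.90.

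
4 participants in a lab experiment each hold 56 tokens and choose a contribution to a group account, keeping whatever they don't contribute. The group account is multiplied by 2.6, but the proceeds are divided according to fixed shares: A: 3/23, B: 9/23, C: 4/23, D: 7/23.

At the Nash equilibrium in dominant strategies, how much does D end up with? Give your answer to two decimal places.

Player j's private return per contributed unit is 2.6 × (j's share). Contributing is weakly dominant for j when that share is at least 1/2.6 = 0.3846, and contributing 0 is dominant otherwise.
The only share above 0.3846 is B's 9/23, contributing 56; the remaining 3 contribute 0. Total contributed: 56.
D keeps 56 and receives 2.6 × 56 × 7/23 = 44.31 from the group account, for a payoff of 100.31.

100.31 tokens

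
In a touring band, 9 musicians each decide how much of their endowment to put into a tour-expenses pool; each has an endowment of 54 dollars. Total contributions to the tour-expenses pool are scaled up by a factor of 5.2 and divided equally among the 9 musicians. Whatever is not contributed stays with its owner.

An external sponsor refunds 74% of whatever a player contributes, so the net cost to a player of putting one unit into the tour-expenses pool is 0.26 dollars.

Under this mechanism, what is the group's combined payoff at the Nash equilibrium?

2886.84 dollars

Under the mechanism each unit contributed yields (5.2/9) / 0.26 = 2.2222 back to its contributor per unit of net cost, which exceeds 1, making full contribution the dominant choice for everyone.
At the Nash equilibrium everyone contributes 54. Group total payoff = 9 × (54 × 0.74 + 5.2 × 54) = 2886.84.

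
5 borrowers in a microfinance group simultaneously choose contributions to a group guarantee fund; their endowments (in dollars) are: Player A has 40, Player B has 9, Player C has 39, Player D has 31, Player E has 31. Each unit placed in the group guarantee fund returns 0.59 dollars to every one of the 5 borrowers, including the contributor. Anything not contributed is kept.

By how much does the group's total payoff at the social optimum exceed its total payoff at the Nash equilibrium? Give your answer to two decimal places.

292.50 dollars

The private return per contributed unit is 0.59 < 1 for everyone, so the Nash equilibrium is zero contribution and the group total is Σ E_j = 40 + 9 + 39 + 31 + 31 = 150.
Each contributed unit returns 2.950 to the group, so the social optimum is full contribution by everyone: group total = 2.950 × 150 = 442.50.
Efficiency loss = (2.950 − 1) × 150 = 292.50.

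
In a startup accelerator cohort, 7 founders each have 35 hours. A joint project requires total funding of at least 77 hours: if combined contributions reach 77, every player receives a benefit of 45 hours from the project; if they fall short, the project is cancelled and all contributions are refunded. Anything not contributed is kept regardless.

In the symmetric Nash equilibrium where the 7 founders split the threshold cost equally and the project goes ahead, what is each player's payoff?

69 hours

Equal share of the threshold: 77/7 = 11.
At this profile no one gains by cutting their contribution: any cut drops the total below 77, the project is cancelled, contributions are refunded, and the deviator ends with 35, which is less than 35 − 11 + 45 = 69. Contributing more than 11 just wastes the excess. So contributing exactly 11 is a best response.
Each player's payoff: 35 − 11 + 45 = 69.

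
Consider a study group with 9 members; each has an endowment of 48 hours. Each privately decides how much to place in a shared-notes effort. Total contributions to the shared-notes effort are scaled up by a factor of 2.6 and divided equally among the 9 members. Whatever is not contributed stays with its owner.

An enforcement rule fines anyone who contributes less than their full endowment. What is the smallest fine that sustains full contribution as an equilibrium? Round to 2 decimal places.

Given the others contribute fully, the best deviation is to contribute 0 (any partial contribution still incurs the fine and gives up units whose private return 0.2889 is below 1).
Deviating from 48 to 0 saves 48 hours but forfeits the deviator's share of the drop in the shared-notes effort: 2.6/9 × 48 = 13.87.
So the deviation gain is 48 − 13.87 = 34.13, and the fine must be at least 34.13 hours to wipe it out.

34.13 hours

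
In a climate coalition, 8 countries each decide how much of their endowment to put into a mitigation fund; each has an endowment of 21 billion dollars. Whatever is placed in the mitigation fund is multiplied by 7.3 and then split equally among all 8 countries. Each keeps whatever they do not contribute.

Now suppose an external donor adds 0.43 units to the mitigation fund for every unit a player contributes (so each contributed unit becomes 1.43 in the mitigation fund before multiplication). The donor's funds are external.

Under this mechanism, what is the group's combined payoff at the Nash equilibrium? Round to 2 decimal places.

1753.75 billion dollars

With the mechanism, a contributed unit returns 7.3 × 1.43 / 8 = 1.3049 per unit of net cost to the contributor — now above 1 — so contributing fully is weakly dominant for every player.
At the Nash equilibrium everyone contributes 21. Group total payoff = 7.3 × 1.43 × 168 = 1753.75.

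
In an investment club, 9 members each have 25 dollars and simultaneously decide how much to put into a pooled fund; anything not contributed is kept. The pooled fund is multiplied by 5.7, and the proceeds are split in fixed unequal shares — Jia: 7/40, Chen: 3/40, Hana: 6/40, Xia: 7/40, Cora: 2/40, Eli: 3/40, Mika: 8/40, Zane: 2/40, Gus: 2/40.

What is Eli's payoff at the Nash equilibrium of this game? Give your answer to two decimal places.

35.69 dollars

Player j's private return per contributed unit is 5.7 × (j's share). Contributing is weakly dominant for j when that share is at least 1/5.7 = 0.1754, and contributing 0 is dominant otherwise.
The only share above 0.1754 is Mika's 8/40, contributing 25; the remaining 8 contribute 0. Total contributed: 25.
Eli keeps 25 and receives 5.7 × 25 × 3/40 = 10.69 from the pooled fund, for a payoff of 35.69.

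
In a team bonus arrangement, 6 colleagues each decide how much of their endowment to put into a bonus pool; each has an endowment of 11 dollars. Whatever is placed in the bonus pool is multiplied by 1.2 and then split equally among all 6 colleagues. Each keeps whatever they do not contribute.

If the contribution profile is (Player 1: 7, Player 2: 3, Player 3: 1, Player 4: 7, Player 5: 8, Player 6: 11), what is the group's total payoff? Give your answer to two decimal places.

73.40 dollars

Total contributed: 7 + 3 + 1 + 7 + 8 + 11 = 37; total kept: 6 × 11 − 37 = 29.
The bonus pool pays out 1.2 × 37 = 44.40 in aggregate.
Group total = 29 + 44.40 = 73.40.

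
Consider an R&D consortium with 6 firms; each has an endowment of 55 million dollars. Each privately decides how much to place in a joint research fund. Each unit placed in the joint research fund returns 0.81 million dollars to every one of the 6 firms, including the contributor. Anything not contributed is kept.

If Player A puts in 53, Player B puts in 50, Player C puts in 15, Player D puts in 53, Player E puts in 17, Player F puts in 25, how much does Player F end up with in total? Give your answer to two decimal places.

202.53 million dollars

Total contributed: 53 + 50 + 15 + 53 + 17 + 25 = 213.
Each receives 0.81 × 213 = 172.53 from the joint research fund.
Player F keeps 55 − 25 = 30, so Player F's payoff is 30 + 172.53 = 202.53.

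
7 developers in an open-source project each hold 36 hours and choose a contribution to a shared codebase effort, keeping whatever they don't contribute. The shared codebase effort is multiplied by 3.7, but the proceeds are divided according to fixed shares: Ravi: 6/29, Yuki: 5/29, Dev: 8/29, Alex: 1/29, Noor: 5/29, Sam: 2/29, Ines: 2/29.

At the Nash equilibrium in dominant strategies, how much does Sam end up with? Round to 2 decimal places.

45.19 hours

A player with share s gets back 3.7·s per unit contributed, so full contribution is dominant for anyone with s > 1/3.7 = 0.2703 and zero contribution is dominant for anyone below.
Only Dev (8/29) clears that bar, contributing 36; the remaining 6 contribute 0. Total contributed: 36.
Sam keeps 36 and receives 3.7 × 36 × 2/29 = 9.19 from the shared codebase effort, for a payoff of 45.19.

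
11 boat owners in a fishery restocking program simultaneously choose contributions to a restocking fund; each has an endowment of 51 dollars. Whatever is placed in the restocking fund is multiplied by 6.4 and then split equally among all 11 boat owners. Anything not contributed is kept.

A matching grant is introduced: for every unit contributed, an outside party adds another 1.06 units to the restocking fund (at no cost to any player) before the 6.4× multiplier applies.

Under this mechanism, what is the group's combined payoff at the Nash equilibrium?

Under the mechanism each unit contributed yields 6.4 × 2.06 / 11 = 1.1985 back to its contributor per unit of net cost, which exceeds 1, making full contribution the dominant choice for everyone.
So the Nash equilibrium is full contribution by all 11; the group earns 6.4 × 2.06 × 561 = 7396.22.

7396.22 dollars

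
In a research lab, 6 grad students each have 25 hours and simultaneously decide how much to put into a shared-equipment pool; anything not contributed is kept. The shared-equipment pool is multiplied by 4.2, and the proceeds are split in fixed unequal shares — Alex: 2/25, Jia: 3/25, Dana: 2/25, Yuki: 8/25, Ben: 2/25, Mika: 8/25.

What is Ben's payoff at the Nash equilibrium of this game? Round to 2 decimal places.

Player j's private return per contributed unit is 4.2 × (j's share). Contributing is weakly dominant for j when that share is at least 1/4.2 = 0.2381, and contributing 0 is dominant otherwise.
The shares above 0.2381 belong to Yuki and Mika, contributing 25 each; the remaining 4 contribute 0. Total contributed: 50.
Ben keeps 25 and receives 4.2 × 50 × 2/25 = 16.80 from the shared-equipment pool, for a payoff of 41.80.

41.80 hours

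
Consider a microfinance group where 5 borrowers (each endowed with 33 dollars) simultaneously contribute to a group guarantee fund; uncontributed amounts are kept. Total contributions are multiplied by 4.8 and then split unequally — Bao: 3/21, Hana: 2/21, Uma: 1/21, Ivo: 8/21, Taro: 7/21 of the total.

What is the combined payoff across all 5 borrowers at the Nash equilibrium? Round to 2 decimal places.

For player j, contributing a unit is worthwhile iff 4.8 × (j's share) ≥ 1, i.e. iff j's share is at least 0.2083.
Ivo and Taro are above the threshold, contributing 33 each; the remaining 3 contribute 0. Total contributed: 66.
The group guarantee fund pays out 4.8 × 66 = 316.80 in total (split across the unequal shares, but the aggregate is all that matters for the group sum).
The 3 free-riders keep 33 each, adding 99. Group total = 99 + 316.80 = 415.80.

415.80 dollars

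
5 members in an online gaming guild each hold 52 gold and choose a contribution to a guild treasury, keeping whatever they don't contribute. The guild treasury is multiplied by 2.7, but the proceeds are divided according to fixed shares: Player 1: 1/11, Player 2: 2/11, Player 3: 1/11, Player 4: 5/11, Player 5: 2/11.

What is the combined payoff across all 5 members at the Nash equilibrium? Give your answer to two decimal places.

348.40 gold

A player with share s gets back 2.7·s per unit contributed, so full contribution is dominant for anyone with s > 1/2.7 = 0.3704 and zero contribution is dominant for anyone below.
The only share above 0.3704 is Player 4's 5/11, contributing 52; the remaining 4 contribute 0. Total contributed: 52.
The guild treasury pays out 2.7 × 52 = 140.40 in total (split across the unequal shares, but the aggregate is all that matters for the group sum).
The 4 free-riders keep 52 each, adding 208. Group total = 208 + 140.40 = 348.40.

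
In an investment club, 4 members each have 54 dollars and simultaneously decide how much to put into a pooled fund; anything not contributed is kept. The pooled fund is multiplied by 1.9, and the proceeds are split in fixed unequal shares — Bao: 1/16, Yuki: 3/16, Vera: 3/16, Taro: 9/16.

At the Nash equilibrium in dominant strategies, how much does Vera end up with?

73.24 dollars

Each unit j contributes comes back to j as 1.9 × (j's share), so j prefers to contribute only if that share exceeds 1/1.9 = 0.5263; otherwise keeping the unit dominates.
Taro alone (share 9/16) is above the threshold, contributing 54; the remaining 3 contribute 0. Total contributed: 54.
Vera keeps 54 and receives 1.9 × 54 × 3/16 = 19.24 from the pooled fund, for a payoff of 73.24.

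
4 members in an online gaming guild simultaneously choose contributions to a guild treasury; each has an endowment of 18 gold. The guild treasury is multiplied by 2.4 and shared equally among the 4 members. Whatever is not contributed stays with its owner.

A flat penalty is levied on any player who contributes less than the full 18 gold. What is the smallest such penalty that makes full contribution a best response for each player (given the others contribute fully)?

7.20 gold

Given the others contribute fully, the best deviation is to contribute 0 (any partial contribution still incurs the fine and gives up units whose private return 0.6000 is below 1).
Deviating from 18 to 0 saves 18 gold but forfeits the deviator's share of the drop in the guild treasury: 2.4/4 × 18 = 10.80.
So the deviation gain is 18 − 10.80 = 7.20, and the fine must be at least 7.20 gold to wipe it out.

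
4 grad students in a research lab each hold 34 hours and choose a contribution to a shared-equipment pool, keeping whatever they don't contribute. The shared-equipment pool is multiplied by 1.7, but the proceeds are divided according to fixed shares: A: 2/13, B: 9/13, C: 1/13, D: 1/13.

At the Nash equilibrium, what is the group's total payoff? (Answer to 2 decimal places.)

159.80 hours

Player j's private return per contributed unit is 1.7 × (j's share). Contributing is weakly dominant for j when that share is at least 1/1.7 = 0.5882, and contributing 0 is dominant otherwise.
B alone (share 9/13) is above the threshold, contributing 34; the remaining 3 contribute 0. Total contributed: 34.
The shared-equipment pool pays out 1.7 × 34 = 57.80 in total (split across the unequal shares, but the aggregate is all that matters for the group sum).
The 3 free-riders keep 34 each, adding 102. Group total = 102 + 57.80 = 159.80.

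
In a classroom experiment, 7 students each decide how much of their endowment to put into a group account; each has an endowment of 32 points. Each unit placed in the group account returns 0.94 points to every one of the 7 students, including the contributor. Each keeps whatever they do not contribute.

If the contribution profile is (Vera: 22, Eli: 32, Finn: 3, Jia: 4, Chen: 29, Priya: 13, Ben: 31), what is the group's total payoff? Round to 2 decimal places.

Total contributed: 22 + 32 + 3 + 4 + 29 + 13 + 31 = 134; total kept: 7 × 32 − 134 = 90.
The group account pays out 0.94 × 7 × 134 = 881.72 in aggregate.
Group total = 90 + 881.72 = 971.72.

971.72 points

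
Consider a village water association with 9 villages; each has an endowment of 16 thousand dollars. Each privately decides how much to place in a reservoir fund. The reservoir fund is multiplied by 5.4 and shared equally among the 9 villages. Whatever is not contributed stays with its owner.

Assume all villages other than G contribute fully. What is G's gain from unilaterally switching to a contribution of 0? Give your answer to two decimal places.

6.40 thousand dollars

Switching from a contribution of 16 to 0 lets G keep an extra 16 thousand dollars, but lowers the reservoir fund by 16, which costs G their own share of that drop: 5.4/9 × 16 = 9.60.
Net gain = 16 − 9.60 = 6.40. The private return per contributed unit (0.6000) is below 1, so free-riding is indeed the best response regardless of what the others do.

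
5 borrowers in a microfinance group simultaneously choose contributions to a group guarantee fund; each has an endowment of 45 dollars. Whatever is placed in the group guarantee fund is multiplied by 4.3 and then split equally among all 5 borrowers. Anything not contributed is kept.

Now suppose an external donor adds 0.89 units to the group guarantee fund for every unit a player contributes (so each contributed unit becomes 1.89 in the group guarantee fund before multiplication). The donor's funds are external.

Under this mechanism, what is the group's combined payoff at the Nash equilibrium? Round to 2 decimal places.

Under the mechanism each unit contributed yields 4.3 × 1.89 / 5 = 1.6254 back to its contributor per unit of net cost, which exceeds 1, making full contribution the dominant choice for everyone.
At the Nash equilibrium everyone contributes 45. Group total payoff = 4.3 × 1.89 × 225 = 1828.58.

1828.58 dollars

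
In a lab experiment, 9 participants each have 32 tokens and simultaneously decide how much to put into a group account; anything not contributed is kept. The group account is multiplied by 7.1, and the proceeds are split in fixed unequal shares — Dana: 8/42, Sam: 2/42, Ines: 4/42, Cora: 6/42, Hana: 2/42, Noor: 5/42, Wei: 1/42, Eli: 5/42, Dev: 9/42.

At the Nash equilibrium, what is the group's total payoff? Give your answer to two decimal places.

873.60 tokens

Player j's private return per contributed unit is 7.1 × (j's share). Contributing is weakly dominant for j when that share is at least 1/7.1 = 0.1408, and contributing 0 is dominant otherwise.
Dana, Cora and Dev are above the threshold, contributing 32 each; the remaining 6 contribute 0. Total contributed: 96.
The group account pays out 7.1 × 96 = 681.60 in total (split across the unequal shares, but the aggregate is all that matters for the group sum).
The 6 free-riders keep 32 each, adding 192. Group total = 192 + 681.60 = 873.60.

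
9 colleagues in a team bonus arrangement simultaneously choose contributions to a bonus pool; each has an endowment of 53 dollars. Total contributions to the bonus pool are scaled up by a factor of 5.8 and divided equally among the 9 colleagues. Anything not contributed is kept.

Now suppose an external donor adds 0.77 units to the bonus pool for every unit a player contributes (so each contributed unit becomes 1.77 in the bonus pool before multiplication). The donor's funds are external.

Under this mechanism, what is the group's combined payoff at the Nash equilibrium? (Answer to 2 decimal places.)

The effective private return per unit is now 5.8 × 1.77 / 9 = 1.1407 > 1, so every player's dominant strategy flips to full contribution.
So the Nash equilibrium is full contribution by all 9; the group earns 5.8 × 1.77 × 477 = 4896.88.

4896.88 dollars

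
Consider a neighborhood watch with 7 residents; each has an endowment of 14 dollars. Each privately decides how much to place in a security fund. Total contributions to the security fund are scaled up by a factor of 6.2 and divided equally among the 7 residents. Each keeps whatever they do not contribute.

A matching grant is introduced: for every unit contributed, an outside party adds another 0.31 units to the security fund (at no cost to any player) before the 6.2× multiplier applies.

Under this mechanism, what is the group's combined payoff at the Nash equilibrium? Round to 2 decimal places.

795.96 dollars

With the mechanism, a contributed unit returns 6.2 × 1.31 / 7 = 1.1603 per unit of net cost to the contributor — now above 1 — so contributing fully is weakly dominant for every player.
At the Nash equilibrium everyone contributes 14. Group total payoff = 6.2 × 1.31 × 98 = 795.96.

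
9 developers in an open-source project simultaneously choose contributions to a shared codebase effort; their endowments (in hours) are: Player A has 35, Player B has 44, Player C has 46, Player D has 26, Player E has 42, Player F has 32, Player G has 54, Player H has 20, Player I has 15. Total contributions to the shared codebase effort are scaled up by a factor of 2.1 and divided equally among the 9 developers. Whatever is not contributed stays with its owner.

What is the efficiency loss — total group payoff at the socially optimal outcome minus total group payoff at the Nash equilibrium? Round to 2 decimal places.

The private return per contributed unit is 2.1/9 = 0.2333 < 1 for every player regardless of endowment, so the Nash equilibrium is zero contribution and the group total is Σ E_j = 35 + 44 + 46 + 26 + 42 + 32 + 54 + 20 + 15 = 314.
Each contributed unit returns 2.100 to the group, so the social optimum is full contribution by everyone: group total = 2.100 × 314 = 659.40.
Efficiency loss = (2.100 − 1) × 314 = 345.40.

345.40 hours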